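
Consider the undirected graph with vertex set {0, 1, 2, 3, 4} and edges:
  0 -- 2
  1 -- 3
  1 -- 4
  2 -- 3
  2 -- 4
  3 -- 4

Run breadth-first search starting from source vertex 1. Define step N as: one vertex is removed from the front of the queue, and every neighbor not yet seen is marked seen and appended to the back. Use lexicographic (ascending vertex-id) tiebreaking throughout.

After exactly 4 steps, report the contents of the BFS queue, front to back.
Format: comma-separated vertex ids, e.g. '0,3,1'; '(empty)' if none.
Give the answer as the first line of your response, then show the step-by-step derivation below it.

0

step 1: dequeue 1; queue=[3,4]; order=1
step 2: dequeue 3; queue=[4,2]; order=1,3
step 3: dequeue 4; queue=[2]; order=1,3,4
step 4: dequeue 2; queue=[0]; order=1,3,4,2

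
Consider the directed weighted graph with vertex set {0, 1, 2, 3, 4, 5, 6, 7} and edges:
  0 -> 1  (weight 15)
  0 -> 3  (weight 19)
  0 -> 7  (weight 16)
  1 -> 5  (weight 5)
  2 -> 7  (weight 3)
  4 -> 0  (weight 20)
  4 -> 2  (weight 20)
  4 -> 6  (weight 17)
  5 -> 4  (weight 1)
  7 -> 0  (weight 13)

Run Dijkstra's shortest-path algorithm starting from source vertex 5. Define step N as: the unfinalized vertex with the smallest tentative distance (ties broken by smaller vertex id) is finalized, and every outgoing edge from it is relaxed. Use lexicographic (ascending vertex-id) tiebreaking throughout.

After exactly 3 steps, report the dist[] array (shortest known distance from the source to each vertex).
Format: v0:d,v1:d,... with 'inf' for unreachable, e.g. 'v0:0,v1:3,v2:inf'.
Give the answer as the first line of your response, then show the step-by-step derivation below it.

v0:21,v1:inf,v2:21,v3:inf,v4:1,v5:0,v6:18,v7:inf

step 1: dist = v0:inf,v1:inf,v2:inf,v3:inf,v4:1,v5:0,v6:inf,v7:inf
step 2: dist = v0:21,v1:inf,v2:21,v3:inf,v4:1,v5:0,v6:18,v7:inf
step 3: dist = v0:21,v1:inf,v2:21,v3:inf,v4:1,v5:0,v6:18,v7:inf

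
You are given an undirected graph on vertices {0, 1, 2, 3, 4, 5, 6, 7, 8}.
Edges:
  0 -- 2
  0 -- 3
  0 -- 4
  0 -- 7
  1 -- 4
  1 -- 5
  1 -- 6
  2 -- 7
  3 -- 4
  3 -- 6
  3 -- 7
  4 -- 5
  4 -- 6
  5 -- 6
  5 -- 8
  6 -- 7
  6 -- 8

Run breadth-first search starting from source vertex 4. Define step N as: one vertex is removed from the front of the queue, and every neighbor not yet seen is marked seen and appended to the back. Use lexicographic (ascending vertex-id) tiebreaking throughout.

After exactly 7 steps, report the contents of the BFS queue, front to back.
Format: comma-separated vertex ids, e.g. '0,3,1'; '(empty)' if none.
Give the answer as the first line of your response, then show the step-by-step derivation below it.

7,8

step 1: dequeue 4; queue=[0,1,3,5,6]; order=4
step 2: dequeue 0; queue=[1,3,5,6,2,7]; order=4,0
step 3: dequeue 1; queue=[3,5,6,2,7]; order=4,0,1
step 4: dequeue 3; queue=[5,6,2,7]; order=4,0,1,3
step 5: dequeue 5; queue=[6,2,7,8]; order=4,0,1,3,5
step 6: dequeue 6; queue=[2,7,8]; order=4,0,1,3,5,6
step 7: dequeue 2; queue=[7,8]; order=4,0,1,3,5,6,2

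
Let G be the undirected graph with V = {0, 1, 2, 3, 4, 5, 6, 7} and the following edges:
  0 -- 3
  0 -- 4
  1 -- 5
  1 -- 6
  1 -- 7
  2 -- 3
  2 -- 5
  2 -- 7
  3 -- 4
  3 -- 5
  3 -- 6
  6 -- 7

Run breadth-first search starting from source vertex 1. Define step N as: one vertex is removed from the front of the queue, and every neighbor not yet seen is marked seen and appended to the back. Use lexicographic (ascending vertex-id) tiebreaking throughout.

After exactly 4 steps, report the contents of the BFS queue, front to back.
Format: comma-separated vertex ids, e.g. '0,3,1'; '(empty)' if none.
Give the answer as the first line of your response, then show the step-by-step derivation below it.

2,3

step 1: dequeue 1; queue=[5,6,7]; order=1
step 2: dequeue 5; queue=[6,7,2,3]; order=1,5
step 3: dequeue 6; queue=[7,2,3]; order=1,5,6
step 4: dequeue 7; queue=[2,3]; order=1,5,6,7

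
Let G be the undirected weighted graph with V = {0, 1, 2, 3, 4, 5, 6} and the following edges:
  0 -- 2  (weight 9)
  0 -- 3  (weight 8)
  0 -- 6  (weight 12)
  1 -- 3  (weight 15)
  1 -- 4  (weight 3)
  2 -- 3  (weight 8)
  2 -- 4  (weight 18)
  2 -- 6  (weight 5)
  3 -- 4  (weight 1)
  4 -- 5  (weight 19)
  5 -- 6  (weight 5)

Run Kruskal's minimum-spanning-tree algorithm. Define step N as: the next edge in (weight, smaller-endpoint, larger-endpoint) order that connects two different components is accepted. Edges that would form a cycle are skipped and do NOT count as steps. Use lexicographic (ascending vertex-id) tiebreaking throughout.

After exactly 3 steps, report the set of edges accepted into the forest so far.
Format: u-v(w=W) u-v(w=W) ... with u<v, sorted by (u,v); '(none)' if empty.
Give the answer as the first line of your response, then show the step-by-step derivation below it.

1-4(w=3) 2-6(w=5) 3-4(w=1)

step 1: add edge 3-4 (w=1); MST = {3-4(w=1)}
step 2: add edge 1-4 (w=3); MST = {1-4(w=3) 3-4(w=1)}
step 3: add edge 2-6 (w=5); MST = {1-4(w=3) 2-6(w=5) 3-4(w=1)}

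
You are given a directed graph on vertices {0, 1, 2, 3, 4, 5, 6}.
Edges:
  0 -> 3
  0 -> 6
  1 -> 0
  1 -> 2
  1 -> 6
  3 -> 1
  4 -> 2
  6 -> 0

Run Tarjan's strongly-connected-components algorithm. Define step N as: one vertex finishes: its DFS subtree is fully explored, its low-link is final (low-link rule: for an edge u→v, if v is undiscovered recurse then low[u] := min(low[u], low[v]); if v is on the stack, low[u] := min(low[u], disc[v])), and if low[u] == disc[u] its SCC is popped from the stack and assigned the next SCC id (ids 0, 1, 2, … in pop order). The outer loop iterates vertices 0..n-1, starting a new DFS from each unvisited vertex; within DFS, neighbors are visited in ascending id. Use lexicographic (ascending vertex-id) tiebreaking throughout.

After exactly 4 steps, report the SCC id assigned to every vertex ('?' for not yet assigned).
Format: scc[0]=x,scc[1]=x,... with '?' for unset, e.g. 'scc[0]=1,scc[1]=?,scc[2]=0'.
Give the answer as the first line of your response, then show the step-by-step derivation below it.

scc[0]=?,scc[1]=?,scc[2]=0,scc[3]=?,scc[4]=?,scc[5]=?,scc[6]=?

step 1: low=(low[0]=0,low[1]=0,low[2]=3,low[3]=1,low[4]=?,low[5]=?,low[6]=?); scc=(scc[0]=?,scc[1]=?,scc[2]=0,scc[3]=?,scc[4]=?,scc[5]=?,scc[6]=?)
step 2: low=(low[0]=0,low[1]=0,low[2]=3,low[3]=1,low[4]=?,low[5]=?,low[6]=0); scc=(scc[0]=?,scc[1]=?,scc[2]=0,scc[3]=?,scc[4]=?,scc[5]=?,scc[6]=?)
step 3: low=(low[0]=0,low[1]=0,low[2]=3,low[3]=1,low[4]=?,low[5]=?,low[6]=0); scc=(scc[0]=?,scc[1]=?,scc[2]=0,scc[3]=?,scc[4]=?,scc[5]=?,scc[6]=?)
step 4: low=(low[0]=0,low[1]=0,low[2]=3,low[3]=0,low[4]=?,low[5]=?,low[6]=0); scc=(scc[0]=?,scc[1]=?,scc[2]=0,scc[3]=?,scc[4]=?,scc[5]=?,scc[6]=?)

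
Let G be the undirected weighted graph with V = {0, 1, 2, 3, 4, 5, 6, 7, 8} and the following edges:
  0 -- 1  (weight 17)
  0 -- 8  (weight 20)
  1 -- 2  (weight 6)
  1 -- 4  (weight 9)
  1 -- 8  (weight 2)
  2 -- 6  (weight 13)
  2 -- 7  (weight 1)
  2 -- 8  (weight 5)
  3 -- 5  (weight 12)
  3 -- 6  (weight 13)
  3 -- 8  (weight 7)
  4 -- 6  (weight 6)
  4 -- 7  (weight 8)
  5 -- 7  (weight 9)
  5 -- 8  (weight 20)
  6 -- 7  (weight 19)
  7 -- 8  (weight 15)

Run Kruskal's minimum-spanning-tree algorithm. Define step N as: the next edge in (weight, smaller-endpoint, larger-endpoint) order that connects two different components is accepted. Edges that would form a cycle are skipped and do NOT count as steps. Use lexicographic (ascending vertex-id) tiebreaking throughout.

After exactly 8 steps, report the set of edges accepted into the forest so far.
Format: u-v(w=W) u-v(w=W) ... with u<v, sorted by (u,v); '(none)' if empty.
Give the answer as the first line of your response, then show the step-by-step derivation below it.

0-1(w=17) 1-8(w=2) 2-7(w=1) 2-8(w=5) 3-8(w=7) 4-6(w=6) 4-7(w=8) 5-7(w=9)

step 1: add edge 2-7 (w=1); MST = {2-7(w=1)}
step 2: add edge 1-8 (w=2); MST = {1-8(w=2) 2-7(w=1)}
step 3: add edge 2-8 (w=5); MST = {1-8(w=2) 2-7(w=1) 2-8(w=5)}
step 4: add edge 4-6 (w=6); MST = {1-8(w=2) 2-7(w=1) 2-8(w=5) 4-6(w=6)}
step 5: add edge 3-8 (w=7); MST = {1-8(w=2) 2-7(w=1) 2-8(w=5) 3-8(w=7) 4-6(w=6)}
step 6: add edge 4-7 (w=8); MST = {1-8(w=2) 2-7(w=1) 2-8(w=5) 3-8(w=7) 4-6(w=6) 4-7(w=8)}
step 7: add edge 5-7 (w=9); MST = {1-8(w=2) 2-7(w=1) 2-8(w=5) 3-8(w=7) 4-6(w=6) 4-7(w=8) 5-7(w=9)}
step 8: add edge 0-1 (w=17); MST = {0-1(w=17) 1-8(w=2) 2-7(w=1) 2-8(w=5) 3-8(w=7) 4-6(w=6) 4-7(w=8) 5-7(w=9)}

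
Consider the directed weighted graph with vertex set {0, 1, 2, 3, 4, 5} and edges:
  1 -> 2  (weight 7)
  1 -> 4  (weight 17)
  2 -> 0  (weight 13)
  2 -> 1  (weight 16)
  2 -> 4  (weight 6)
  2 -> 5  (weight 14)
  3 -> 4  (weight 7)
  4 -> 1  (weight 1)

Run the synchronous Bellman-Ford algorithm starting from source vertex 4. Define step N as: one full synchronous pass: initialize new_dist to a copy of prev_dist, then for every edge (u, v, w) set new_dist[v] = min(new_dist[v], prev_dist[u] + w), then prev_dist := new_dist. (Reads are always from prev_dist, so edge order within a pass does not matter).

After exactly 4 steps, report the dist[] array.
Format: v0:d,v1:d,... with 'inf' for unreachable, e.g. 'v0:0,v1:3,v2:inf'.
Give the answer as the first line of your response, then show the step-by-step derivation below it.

v0:21,v1:1,v2:8,v3:inf,v4:0,v5:22

step 1: dist = v0:inf,v1:1,v2:inf,v3:inf,v4:0,v5:inf
step 2: dist = v0:inf,v1:1,v2:8,v3:inf,v4:0,v5:inf
step 3: dist = v0:21,v1:1,v2:8,v3:inf,v4:0,v5:22
step 4: dist = v0:21,v1:1,v2:8,v3:inf,v4:0,v5:22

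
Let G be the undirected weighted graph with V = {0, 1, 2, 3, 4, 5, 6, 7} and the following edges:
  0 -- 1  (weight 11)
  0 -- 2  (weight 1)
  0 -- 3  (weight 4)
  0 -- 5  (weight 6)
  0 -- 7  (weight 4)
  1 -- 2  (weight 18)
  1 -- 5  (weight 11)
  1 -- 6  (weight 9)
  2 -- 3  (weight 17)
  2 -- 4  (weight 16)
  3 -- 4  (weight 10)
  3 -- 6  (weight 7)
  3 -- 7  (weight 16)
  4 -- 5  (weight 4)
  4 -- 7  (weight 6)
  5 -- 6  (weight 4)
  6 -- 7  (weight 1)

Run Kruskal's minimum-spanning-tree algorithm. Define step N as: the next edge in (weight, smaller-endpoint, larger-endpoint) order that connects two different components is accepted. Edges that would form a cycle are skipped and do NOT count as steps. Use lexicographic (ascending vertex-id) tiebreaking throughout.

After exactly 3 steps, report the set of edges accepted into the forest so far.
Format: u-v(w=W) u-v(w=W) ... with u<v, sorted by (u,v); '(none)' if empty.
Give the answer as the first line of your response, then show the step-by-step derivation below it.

0-2(w=1) 0-3(w=4) 6-7(w=1)

step 1: add edge 0-2 (w=1); MST = {0-2(w=1)}
step 2: add edge 6-7 (w=1); MST = {0-2(w=1) 6-7(w=1)}
step 3: add edge 0-3 (w=4); MST = {0-2(w=1) 0-3(w=4) 6-7(w=1)}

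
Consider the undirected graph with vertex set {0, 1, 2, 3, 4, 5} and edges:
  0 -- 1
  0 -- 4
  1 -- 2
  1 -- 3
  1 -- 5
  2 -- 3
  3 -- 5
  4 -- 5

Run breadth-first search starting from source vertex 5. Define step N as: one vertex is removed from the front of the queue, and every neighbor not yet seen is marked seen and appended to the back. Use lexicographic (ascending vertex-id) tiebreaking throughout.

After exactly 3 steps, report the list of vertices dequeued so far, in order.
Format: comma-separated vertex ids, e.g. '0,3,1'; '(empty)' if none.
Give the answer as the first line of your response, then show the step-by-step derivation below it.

5,1,3

step 1: dequeue 5; queue=[1,3,4]; order=5
step 2: dequeue 1; queue=[3,4,0,2]; order=5,1
step 3: dequeue 3; queue=[4,0,2]; order=5,1,3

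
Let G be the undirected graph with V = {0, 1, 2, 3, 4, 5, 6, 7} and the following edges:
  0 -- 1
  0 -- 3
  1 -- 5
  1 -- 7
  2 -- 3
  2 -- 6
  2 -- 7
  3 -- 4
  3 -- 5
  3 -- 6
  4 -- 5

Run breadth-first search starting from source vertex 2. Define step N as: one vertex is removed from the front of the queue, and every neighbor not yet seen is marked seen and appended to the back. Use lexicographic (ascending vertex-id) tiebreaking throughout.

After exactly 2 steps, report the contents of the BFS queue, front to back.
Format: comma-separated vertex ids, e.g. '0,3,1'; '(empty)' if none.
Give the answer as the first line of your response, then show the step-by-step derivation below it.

6,7,0,4,5

step 1: dequeue 2; queue=[3,6,7]; order=2
step 2: dequeue 3; queue=[6,7,0,4,5]; order=2,3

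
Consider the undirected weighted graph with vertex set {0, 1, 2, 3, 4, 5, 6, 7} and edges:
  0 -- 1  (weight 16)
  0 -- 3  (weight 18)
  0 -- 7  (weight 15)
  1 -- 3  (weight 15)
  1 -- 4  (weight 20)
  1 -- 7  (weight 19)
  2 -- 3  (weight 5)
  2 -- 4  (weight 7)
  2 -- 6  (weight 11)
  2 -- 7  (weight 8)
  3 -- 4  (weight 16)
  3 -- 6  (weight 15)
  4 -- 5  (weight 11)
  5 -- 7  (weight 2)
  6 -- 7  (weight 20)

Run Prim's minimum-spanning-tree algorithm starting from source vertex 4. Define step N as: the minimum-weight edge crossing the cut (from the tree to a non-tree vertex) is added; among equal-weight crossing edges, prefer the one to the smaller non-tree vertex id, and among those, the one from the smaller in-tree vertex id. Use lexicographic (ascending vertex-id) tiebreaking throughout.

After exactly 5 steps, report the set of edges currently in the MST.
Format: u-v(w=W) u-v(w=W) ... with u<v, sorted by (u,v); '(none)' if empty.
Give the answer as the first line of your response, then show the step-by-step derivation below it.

2-3(w=5) 2-4(w=7) 2-6(w=11) 2-7(w=8) 5-7(w=2)

step 1: add edge 2-4 (w=7); MST = {2-4(w=7)}
step 2: add edge 2-3 (w=5); MST = {2-3(w=5) 2-4(w=7)}
step 3: add edge 2-7 (w=8); MST = {2-3(w=5) 2-4(w=7) 2-7(w=8)}
step 4: add edge 5-7 (w=2); MST = {2-3(w=5) 2-4(w=7) 2-7(w=8) 5-7(w=2)}
step 5: add edge 2-6 (w=11); MST = {2-3(w=5) 2-4(w=7) 2-6(w=11) 2-7(w=8) 5-7(w=2)}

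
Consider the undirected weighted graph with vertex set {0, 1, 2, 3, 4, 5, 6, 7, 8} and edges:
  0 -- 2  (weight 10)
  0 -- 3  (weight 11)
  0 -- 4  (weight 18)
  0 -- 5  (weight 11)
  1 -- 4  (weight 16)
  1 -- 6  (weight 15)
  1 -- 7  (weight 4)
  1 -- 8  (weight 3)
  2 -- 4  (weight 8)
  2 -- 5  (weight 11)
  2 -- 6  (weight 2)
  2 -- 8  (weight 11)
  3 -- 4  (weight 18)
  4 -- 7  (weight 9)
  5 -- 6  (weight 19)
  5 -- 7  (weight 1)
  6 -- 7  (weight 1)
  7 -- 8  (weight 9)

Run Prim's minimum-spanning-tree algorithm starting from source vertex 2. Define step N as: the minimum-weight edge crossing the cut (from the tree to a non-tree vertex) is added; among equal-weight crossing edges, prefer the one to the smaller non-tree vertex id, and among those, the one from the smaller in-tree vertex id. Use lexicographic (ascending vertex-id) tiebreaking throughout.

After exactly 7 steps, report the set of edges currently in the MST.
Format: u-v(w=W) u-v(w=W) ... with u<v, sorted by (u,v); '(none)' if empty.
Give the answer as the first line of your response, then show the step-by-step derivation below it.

0-2(w=10) 1-7(w=4) 1-8(w=3) 2-4(w=8) 2-6(w=2) 5-7(w=1) 6-7(w=1)

step 1: add edge 2-6 (w=2); MST = {2-6(w=2)}
step 2: add edge 6-7 (w=1); MST = {2-6(w=2) 6-7(w=1)}
step 3: add edge 5-7 (w=1); MST = {2-6(w=2) 5-7(w=1) 6-7(w=1)}
step 4: add edge 1-7 (w=4); MST = {1-7(w=4) 2-6(w=2) 5-7(w=1) 6-7(w=1)}
step 5: add edge 1-8 (w=3); MST = {1-7(w=4) 1-8(w=3) 2-6(w=2) 5-7(w=1) 6-7(w=1)}
step 6: add edge 2-4 (w=8); MST = {1-7(w=4) 1-8(w=3) 2-4(w=8) 2-6(w=2) 5-7(w=1) 6-7(w=1)}
step 7: add edge 0-2 (w=10); MST = {0-2(w=10) 1-7(w=4) 1-8(w=3) 2-4(w=8) 2-6(w=2) 5-7(w=1) 6-7(w=1)}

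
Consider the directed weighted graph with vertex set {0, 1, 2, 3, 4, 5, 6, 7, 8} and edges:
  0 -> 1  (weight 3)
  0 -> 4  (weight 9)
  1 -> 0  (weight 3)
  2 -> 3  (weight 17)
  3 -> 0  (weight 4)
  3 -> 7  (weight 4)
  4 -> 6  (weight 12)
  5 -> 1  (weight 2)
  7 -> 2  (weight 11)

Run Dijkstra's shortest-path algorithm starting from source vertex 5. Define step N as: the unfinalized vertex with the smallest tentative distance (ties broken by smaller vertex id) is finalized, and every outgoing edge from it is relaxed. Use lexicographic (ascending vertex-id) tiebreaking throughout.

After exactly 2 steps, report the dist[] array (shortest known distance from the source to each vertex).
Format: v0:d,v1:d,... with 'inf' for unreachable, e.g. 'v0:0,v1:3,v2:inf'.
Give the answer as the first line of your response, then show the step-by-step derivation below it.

v0:5,v1:2,v2:inf,v3:inf,v4:inf,v5:0,v6:inf,v7:inf,v8:inf

step 1: dist = v0:inf,v1:2,v2:inf,v3:inf,v4:inf,v5:0,v6:inf,v7:inf,v8:inf
step 2: dist = v0:5,v1:2,v2:inf,v3:inf,v4:inf,v5:0,v6:inf,v7:inf,v8:inf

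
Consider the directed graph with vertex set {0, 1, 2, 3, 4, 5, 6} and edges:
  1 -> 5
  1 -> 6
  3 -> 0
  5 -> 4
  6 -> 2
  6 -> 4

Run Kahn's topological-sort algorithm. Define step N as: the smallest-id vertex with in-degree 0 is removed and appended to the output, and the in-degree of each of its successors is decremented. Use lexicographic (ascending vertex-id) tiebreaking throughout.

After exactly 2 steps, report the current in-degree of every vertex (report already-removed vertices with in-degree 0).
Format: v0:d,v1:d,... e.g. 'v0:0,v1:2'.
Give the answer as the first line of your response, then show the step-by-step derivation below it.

v0:0,v1:0,v2:1,v3:0,v4:2,v5:0,v6:0

step 1: output 1; order=[1]; indeg=(1,0,1,0,2,0,0)
step 2: output 3; order=[1,3]; indeg=(0,0,1,0,2,0,0)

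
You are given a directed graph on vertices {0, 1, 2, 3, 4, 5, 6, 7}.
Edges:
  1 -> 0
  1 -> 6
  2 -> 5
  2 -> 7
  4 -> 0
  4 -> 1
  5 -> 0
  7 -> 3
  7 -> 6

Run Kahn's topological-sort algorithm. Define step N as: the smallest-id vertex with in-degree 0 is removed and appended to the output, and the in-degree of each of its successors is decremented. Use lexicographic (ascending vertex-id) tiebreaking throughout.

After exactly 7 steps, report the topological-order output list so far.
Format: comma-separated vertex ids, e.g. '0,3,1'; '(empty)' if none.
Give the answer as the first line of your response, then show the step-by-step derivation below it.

2,4,1,5,0,7,3

step 1: output 2; order=[2]; indeg=(3,1,0,1,0,0,2,0)
step 2: output 4; order=[2,4]; indeg=(2,0,0,1,0,0,2,0)
step 3: output 1; order=[2,4,1]; indeg=(1,0,0,1,0,0,1,0)
step 4: output 5; order=[2,4,1,5]; indeg=(0,0,0,1,0,0,1,0)
step 5: output 0; order=[2,4,1,5,0]; indeg=(0,0,0,1,0,0,1,0)
step 6: output 7; order=[2,4,1,5,0,7]; indeg=(0,0,0,0,0,0,0,0)
step 7: output 3; order=[2,4,1,5,0,7,3]; indeg=(0,0,0,0,0,0,0,0)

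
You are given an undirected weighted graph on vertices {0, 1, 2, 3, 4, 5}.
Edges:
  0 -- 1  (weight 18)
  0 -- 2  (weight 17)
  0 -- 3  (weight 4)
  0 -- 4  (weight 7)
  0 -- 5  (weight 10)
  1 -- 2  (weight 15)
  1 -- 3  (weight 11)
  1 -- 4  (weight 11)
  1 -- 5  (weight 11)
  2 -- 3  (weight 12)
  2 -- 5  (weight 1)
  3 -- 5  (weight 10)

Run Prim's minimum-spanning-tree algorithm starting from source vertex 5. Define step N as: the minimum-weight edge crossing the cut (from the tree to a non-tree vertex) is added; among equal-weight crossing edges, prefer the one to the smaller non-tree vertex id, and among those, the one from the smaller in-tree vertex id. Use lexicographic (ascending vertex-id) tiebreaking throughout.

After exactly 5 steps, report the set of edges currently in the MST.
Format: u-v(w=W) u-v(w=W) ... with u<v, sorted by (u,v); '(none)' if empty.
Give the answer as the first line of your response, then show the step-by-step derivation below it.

0-3(w=4) 0-4(w=7) 0-5(w=10) 1-3(w=11) 2-5(w=1)

step 1: add edge 2-5 (w=1); MST = {2-5(w=1)}
step 2: add edge 0-5 (w=10); MST = {0-5(w=10) 2-5(w=1)}
step 3: add edge 0-3 (w=4); MST = {0-3(w=4) 0-5(w=10) 2-5(w=1)}
step 4: add edge 0-4 (w=7); MST = {0-3(w=4) 0-4(w=7) 0-5(w=10) 2-5(w=1)}
step 5: add edge 1-3 (w=11); MST = {0-3(w=4) 0-4(w=7) 0-5(w=10) 1-3(w=11) 2-5(w=1)}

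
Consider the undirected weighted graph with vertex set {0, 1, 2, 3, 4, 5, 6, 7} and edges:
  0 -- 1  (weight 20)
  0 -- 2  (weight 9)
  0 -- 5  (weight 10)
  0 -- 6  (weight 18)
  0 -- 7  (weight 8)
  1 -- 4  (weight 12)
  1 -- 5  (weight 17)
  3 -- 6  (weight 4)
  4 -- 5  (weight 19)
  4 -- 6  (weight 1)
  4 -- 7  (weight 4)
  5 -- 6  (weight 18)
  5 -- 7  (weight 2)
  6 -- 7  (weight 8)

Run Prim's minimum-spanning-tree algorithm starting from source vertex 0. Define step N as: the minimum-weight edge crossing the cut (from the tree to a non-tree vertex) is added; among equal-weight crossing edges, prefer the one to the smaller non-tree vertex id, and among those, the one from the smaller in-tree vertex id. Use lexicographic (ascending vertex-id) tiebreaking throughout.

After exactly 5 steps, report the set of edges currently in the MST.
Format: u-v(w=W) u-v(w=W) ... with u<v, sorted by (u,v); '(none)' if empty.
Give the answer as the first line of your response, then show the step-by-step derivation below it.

0-7(w=8) 3-6(w=4) 4-6(w=1) 4-7(w=4) 5-7(w=2)

step 1: add edge 0-7 (w=8); MST = {0-7(w=8)}
step 2: add edge 5-7 (w=2); MST = {0-7(w=8) 5-7(w=2)}
step 3: add edge 4-7 (w=4); MST = {0-7(w=8) 4-7(w=4) 5-7(w=2)}
step 4: add edge 4-6 (w=1); MST = {0-7(w=8) 4-6(w=1) 4-7(w=4) 5-7(w=2)}
step 5: add edge 3-6 (w=4); MST = {0-7(w=8) 3-6(w=4) 4-6(w=1) 4-7(w=4) 5-7(w=2)}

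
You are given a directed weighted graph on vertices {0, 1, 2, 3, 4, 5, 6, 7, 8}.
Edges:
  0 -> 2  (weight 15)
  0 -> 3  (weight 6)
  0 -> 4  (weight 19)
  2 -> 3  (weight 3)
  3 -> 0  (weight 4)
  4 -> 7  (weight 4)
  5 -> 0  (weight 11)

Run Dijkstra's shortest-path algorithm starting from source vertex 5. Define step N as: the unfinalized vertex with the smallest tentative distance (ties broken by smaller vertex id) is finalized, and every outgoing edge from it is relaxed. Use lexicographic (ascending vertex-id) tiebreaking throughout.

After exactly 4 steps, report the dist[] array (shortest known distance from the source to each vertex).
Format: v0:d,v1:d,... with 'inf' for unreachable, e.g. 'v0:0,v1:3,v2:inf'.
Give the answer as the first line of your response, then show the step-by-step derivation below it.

v0:11,v1:inf,v2:26,v3:17,v4:30,v5:0,v6:inf,v7:inf,v8:inf

step 1: dist = v0:11,v1:inf,v2:inf,v3:inf,v4:inf,v5:0,v6:inf,v7:inf,v8:inf
step 2: dist = v0:11,v1:inf,v2:26,v3:17,v4:30,v5:0,v6:inf,v7:inf,v8:inf
step 3: dist = v0:11,v1:inf,v2:26,v3:17,v4:30,v5:0,v6:inf,v7:inf,v8:inf
step 4: dist = v0:11,v1:inf,v2:26,v3:17,v4:30,v5:0,v6:inf,v7:inf,v8:inf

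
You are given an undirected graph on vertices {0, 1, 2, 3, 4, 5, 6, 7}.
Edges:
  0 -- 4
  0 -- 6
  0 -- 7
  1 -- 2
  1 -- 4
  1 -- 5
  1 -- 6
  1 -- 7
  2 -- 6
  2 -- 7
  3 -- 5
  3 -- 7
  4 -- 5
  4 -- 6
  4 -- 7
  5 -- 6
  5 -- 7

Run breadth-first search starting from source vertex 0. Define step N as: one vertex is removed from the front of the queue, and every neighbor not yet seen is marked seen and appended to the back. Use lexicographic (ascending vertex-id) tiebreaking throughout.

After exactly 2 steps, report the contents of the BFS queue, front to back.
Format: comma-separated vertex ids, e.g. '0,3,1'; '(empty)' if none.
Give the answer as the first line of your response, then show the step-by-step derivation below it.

6,7,1,5

step 1: dequeue 0; queue=[4,6,7]; order=0
step 2: dequeue 4; queue=[6,7,1,5]; order=0,4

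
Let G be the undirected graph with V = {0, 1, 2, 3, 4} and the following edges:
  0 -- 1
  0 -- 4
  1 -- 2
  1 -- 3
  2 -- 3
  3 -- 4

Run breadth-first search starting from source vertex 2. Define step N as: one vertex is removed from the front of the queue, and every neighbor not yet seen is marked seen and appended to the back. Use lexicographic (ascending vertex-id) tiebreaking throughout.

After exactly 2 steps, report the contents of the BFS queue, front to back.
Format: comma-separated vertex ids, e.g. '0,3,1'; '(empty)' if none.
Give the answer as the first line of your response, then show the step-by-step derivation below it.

3,0

step 1: dequeue 2; queue=[1,3]; order=2
step 2: dequeue 1; queue=[3,0]; order=2,1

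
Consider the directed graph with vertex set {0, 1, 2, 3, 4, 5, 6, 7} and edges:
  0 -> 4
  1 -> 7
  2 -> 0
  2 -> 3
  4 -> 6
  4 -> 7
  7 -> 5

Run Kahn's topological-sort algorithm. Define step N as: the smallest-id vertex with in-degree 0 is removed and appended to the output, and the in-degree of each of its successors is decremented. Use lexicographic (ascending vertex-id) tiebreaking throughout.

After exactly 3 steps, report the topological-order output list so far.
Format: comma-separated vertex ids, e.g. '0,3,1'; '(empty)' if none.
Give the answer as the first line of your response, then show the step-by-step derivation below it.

1,2,0

step 1: output 1; order=[1]; indeg=(1,0,0,1,1,1,1,1)
step 2: output 2; order=[1,2]; indeg=(0,0,0,0,1,1,1,1)
step 3: output 0; order=[1,2,0]; indeg=(0,0,0,0,0,1,1,1)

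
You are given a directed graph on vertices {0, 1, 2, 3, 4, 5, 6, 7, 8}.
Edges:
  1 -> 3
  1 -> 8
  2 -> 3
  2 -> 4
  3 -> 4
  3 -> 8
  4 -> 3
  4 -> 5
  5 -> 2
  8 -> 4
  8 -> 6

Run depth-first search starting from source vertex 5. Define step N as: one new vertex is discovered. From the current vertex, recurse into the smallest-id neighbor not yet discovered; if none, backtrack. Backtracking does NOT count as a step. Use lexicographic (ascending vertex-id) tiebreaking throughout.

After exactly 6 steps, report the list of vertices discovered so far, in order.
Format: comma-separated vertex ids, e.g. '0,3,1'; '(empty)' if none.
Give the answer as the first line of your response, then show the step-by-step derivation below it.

5,2,3,4,8,6

step 1: discover 5; path=5; order=5
step 2: discover 2; path=5>2; order=5,2
step 3: discover 3; path=5>2>3; order=5,2,3
step 4: discover 4; path=5>2>3>4; order=5,2,3,4
step 5: discover 8; path=5>2>3>8; order=5,2,3,4,8
step 6: discover 6; path=5>2>3>8>6; order=5,2,3,4,8,6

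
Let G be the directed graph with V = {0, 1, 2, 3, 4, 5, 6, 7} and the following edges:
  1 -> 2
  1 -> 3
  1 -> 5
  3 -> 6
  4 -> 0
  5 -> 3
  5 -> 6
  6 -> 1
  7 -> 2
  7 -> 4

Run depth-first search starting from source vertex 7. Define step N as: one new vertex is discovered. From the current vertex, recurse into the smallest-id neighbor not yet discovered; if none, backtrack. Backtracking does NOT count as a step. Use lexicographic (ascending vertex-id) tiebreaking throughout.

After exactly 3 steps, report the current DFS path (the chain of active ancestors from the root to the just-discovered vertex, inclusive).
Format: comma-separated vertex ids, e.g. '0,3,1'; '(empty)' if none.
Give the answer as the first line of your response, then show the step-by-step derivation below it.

7,4

step 1: discover 7; path=7; order=7
step 2: discover 2; path=7>2; order=7,2
step 3: discover 4; path=7>4; order=7,2,4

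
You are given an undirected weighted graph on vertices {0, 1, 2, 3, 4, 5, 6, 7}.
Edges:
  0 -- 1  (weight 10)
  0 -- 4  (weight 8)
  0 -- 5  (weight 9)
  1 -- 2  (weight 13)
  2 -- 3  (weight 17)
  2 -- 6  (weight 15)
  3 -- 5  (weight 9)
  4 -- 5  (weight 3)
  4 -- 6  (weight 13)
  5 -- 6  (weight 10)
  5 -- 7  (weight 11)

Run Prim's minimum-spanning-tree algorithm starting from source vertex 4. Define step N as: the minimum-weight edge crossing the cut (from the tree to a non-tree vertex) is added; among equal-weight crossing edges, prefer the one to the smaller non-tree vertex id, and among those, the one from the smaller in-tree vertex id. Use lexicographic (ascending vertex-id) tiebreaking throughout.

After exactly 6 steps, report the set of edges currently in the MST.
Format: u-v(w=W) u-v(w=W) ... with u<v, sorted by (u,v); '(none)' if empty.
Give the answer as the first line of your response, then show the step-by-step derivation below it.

0-1(w=10) 0-4(w=8) 3-5(w=9) 4-5(w=3) 5-6(w=10) 5-7(w=11)

step 1: add edge 4-5 (w=3); MST = {4-5(w=3)}
step 2: add edge 0-4 (w=8); MST = {0-4(w=8) 4-5(w=3)}
step 3: add edge 3-5 (w=9); MST = {0-4(w=8) 3-5(w=9) 4-5(w=3)}
step 4: add edge 0-1 (w=10); MST = {0-1(w=10) 0-4(w=8) 3-5(w=9) 4-5(w=3)}
step 5: add edge 5-6 (w=10); MST = {0-1(w=10) 0-4(w=8) 3-5(w=9) 4-5(w=3) 5-6(w=10)}
step 6: add edge 5-7 (w=11); MST = {0-1(w=10) 0-4(w=8) 3-5(w=9) 4-5(w=3) 5-6(w=10) 5-7(w=11)}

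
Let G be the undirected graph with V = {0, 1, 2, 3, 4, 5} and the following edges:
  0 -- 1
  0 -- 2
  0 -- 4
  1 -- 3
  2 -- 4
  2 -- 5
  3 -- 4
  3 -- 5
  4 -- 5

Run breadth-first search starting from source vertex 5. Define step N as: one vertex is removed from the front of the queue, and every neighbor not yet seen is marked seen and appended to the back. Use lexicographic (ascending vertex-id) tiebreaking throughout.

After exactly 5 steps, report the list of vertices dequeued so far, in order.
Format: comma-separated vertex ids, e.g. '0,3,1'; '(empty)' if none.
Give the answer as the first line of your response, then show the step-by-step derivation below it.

5,2,3,4,0

step 1: dequeue 5; queue=[2,3,4]; order=5
step 2: dequeue 2; queue=[3,4,0]; order=5,2
step 3: dequeue 3; queue=[4,0,1]; order=5,2,3
step 4: dequeue 4; queue=[0,1]; order=5,2,3,4
step 5: dequeue 0; queue=[1]; order=5,2,3,4,0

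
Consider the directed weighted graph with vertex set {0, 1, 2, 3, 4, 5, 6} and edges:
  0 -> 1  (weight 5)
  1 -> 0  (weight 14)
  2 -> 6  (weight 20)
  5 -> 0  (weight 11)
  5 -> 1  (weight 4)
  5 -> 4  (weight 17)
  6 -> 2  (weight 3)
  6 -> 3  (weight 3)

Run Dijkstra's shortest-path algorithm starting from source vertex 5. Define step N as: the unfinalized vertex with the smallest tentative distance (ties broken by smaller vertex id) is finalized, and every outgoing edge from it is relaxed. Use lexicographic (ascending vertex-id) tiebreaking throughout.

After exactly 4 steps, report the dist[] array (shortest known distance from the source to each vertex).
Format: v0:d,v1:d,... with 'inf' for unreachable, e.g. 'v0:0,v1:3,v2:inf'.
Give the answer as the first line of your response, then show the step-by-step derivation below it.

v0:11,v1:4,v2:inf,v3:inf,v4:17,v5:0,v6:inf

step 1: dist = v0:11,v1:4,v2:inf,v3:inf,v4:17,v5:0,v6:inf
step 2: dist = v0:11,v1:4,v2:inf,v3:inf,v4:17,v5:0,v6:inf
step 3: dist = v0:11,v1:4,v2:inf,v3:inf,v4:17,v5:0,v6:inf
step 4: dist = v0:11,v1:4,v2:inf,v3:inf,v4:17,v5:0,v6:inf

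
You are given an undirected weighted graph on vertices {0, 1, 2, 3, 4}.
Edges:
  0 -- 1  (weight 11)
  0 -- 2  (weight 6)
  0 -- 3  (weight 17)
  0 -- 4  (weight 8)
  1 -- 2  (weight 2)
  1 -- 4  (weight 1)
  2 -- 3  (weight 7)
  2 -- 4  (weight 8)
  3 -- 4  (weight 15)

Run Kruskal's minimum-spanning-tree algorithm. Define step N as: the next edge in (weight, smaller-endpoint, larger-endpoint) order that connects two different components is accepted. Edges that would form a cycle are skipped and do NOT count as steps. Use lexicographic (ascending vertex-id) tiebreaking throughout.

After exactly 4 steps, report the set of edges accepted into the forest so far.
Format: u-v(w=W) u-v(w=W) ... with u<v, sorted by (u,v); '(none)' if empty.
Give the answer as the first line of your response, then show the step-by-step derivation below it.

0-2(w=6) 1-2(w=2) 1-4(w=1) 2-3(w=7)

step 1: add edge 1-4 (w=1); MST = {1-4(w=1)}
step 2: add edge 1-2 (w=2); MST = {1-2(w=2) 1-4(w=1)}
step 3: add edge 0-2 (w=6); MST = {0-2(w=6) 1-2(w=2) 1-4(w=1)}
step 4: add edge 2-3 (w=7); MST = {0-2(w=6) 1-2(w=2) 1-4(w=1) 2-3(w=7)}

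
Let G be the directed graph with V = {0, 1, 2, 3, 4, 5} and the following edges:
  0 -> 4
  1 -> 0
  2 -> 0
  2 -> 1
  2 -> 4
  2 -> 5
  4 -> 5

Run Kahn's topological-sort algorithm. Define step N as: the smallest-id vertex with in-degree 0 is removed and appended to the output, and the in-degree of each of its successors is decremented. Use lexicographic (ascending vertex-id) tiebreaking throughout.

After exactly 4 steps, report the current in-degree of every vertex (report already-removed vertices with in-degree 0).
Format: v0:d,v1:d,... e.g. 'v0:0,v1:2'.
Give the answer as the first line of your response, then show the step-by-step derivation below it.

v0:0,v1:0,v2:0,v3:0,v4:0,v5:1

step 1: output 2; order=[2]; indeg=(1,0,0,0,1,1)
step 2: output 1; order=[2,1]; indeg=(0,0,0,0,1,1)
step 3: output 0; order=[2,1,0]; indeg=(0,0,0,0,0,1)
step 4: output 3; order=[2,1,0,3]; indeg=(0,0,0,0,0,1)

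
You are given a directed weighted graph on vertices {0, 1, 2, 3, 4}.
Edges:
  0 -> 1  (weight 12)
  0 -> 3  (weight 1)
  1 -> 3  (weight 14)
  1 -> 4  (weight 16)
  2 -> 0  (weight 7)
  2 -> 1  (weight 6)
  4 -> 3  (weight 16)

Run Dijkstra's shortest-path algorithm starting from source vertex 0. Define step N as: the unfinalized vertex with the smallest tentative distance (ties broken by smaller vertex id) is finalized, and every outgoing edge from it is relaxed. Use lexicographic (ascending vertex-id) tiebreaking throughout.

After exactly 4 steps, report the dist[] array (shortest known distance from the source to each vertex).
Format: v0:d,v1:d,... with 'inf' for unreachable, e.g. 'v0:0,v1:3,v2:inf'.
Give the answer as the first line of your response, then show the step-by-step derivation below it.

v0:0,v1:12,v2:inf,v3:1,v4:28

step 1: dist = v0:0,v1:12,v2:inf,v3:1,v4:inf
step 2: dist = v0:0,v1:12,v2:inf,v3:1,v4:inf
step 3: dist = v0:0,v1:12,v2:inf,v3:1,v4:28
step 4: dist = v0:0,v1:12,v2:inf,v3:1,v4:28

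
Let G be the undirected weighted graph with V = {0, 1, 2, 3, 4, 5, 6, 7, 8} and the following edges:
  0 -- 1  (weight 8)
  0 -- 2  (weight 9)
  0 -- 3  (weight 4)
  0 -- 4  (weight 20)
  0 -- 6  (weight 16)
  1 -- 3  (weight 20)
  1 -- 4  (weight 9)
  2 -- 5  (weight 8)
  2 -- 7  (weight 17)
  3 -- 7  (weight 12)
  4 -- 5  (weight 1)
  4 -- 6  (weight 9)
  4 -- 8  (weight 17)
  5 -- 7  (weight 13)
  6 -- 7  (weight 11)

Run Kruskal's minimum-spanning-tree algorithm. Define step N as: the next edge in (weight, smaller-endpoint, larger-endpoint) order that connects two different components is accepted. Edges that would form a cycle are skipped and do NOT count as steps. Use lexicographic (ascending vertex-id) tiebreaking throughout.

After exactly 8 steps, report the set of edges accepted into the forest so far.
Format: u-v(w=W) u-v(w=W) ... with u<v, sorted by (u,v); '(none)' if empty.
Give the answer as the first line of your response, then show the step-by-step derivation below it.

0-1(w=8) 0-2(w=9) 0-3(w=4) 2-5(w=8) 4-5(w=1) 4-6(w=9) 4-8(w=17) 6-7(w=11)

step 1: add edge 4-5 (w=1); MST = {4-5(w=1)}
step 2: add edge 0-3 (w=4); MST = {0-3(w=4) 4-5(w=1)}
step 3: add edge 0-1 (w=8); MST = {0-1(w=8) 0-3(w=4) 4-5(w=1)}
step 4: add edge 2-5 (w=8); MST = {0-1(w=8) 0-3(w=4) 2-5(w=8) 4-5(w=1)}
step 5: add edge 0-2 (w=9); MST = {0-1(w=8) 0-2(w=9) 0-3(w=4) 2-5(w=8) 4-5(w=1)}
step 6: add edge 4-6 (w=9); MST = {0-1(w=8) 0-2(w=9) 0-3(w=4) 2-5(w=8) 4-5(w=1) 4-6(w=9)}
step 7: add edge 6-7 (w=11); MST = {0-1(w=8) 0-2(w=9) 0-3(w=4) 2-5(w=8) 4-5(w=1) 4-6(w=9) 6-7(w=11)}
step 8: add edge 4-8 (w=17); MST = {0-1(w=8) 0-2(w=9) 0-3(w=4) 2-5(w=8) 4-5(w=1) 4-6(w=9) 4-8(w=17) 6-7(w=11)}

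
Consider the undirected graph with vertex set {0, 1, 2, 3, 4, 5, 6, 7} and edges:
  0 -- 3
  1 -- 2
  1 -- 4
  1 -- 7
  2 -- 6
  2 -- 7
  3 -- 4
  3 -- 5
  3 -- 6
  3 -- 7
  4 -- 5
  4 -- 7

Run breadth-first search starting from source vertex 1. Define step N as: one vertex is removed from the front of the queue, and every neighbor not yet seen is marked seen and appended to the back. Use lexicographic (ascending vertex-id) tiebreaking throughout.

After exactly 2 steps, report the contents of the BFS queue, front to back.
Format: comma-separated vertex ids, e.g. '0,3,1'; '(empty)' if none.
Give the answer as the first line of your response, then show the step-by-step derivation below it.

4,7,6

step 1: dequeue 1; queue=[2,4,7]; order=1
step 2: dequeue 2; queue=[4,7,6]; order=1,2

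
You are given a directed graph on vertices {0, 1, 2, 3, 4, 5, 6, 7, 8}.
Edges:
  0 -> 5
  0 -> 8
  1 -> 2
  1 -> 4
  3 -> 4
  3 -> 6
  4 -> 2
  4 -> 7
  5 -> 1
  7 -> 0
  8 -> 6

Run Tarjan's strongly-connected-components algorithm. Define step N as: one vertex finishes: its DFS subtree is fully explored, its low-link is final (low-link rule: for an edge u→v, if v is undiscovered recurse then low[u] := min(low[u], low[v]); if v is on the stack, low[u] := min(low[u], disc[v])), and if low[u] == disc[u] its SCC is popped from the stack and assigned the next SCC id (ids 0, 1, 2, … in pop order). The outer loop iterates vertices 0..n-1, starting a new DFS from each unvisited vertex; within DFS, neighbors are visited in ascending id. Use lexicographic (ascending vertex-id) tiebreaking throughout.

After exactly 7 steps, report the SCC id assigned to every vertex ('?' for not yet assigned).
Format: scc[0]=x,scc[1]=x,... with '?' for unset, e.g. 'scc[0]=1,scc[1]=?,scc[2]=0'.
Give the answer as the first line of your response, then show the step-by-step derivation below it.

scc[0]=?,scc[1]=?,scc[2]=0,scc[3]=?,scc[4]=?,scc[5]=?,scc[6]=1,scc[7]=?,scc[8]=2

step 1: low=(low[0]=0,low[1]=2,low[2]=3,low[3]=?,low[4]=?,low[5]=1,low[6]=?,low[7]=?,low[8]=?); scc=(scc[0]=?,scc[1]=?,scc[2]=0,scc[3]=?,scc[4]=?,scc[5]=?,scc[6]=?,scc[7]=?,scc[8]=?)
step 2: low=(low[0]=0,low[1]=2,low[2]=3,low[3]=?,low[4]=4,low[5]=1,low[6]=?,low[7]=0,low[8]=?); scc=(scc[0]=?,scc[1]=?,scc[2]=0,scc[3]=?,scc[4]=?,scc[5]=?,scc[6]=?,scc[7]=?,scc[8]=?)
step 3: low=(low[0]=0,low[1]=2,low[2]=3,low[3]=?,low[4]=0,low[5]=1,low[6]=?,low[7]=0,low[8]=?); scc=(scc[0]=?,scc[1]=?,scc[2]=0,scc[3]=?,scc[4]=?,scc[5]=?,scc[6]=?,scc[7]=?,scc[8]=?)
step 4: low=(low[0]=0,low[1]=0,low[2]=3,low[3]=?,low[4]=0,low[5]=1,low[6]=?,low[7]=0,low[8]=?); scc=(scc[0]=?,scc[1]=?,scc[2]=0,scc[3]=?,scc[4]=?,scc[5]=?,scc[6]=?,scc[7]=?,scc[8]=?)
step 5: low=(low[0]=0,low[1]=0,low[2]=3,low[3]=?,low[4]=0,low[5]=0,low[6]=?,low[7]=0,low[8]=?); scc=(scc[0]=?,scc[1]=?,scc[2]=0,scc[3]=?,scc[4]=?,scc[5]=?,scc[6]=?,scc[7]=?,scc[8]=?)
step 6: low=(low[0]=0,low[1]=0,low[2]=3,low[3]=?,low[4]=0,low[5]=0,low[6]=7,low[7]=0,low[8]=6); scc=(scc[0]=?,scc[1]=?,scc[2]=0,scc[3]=?,scc[4]=?,scc[5]=?,scc[6]=1,scc[7]=?,scc[8]=?)
step 7: low=(low[0]=0,low[1]=0,low[2]=3,low[3]=?,low[4]=0,low[5]=0,low[6]=7,low[7]=0,low[8]=6); scc=(scc[0]=?,scc[1]=?,scc[2]=0,scc[3]=?,scc[4]=?,scc[5]=?,scc[6]=1,scc[7]=?,scc[8]=2)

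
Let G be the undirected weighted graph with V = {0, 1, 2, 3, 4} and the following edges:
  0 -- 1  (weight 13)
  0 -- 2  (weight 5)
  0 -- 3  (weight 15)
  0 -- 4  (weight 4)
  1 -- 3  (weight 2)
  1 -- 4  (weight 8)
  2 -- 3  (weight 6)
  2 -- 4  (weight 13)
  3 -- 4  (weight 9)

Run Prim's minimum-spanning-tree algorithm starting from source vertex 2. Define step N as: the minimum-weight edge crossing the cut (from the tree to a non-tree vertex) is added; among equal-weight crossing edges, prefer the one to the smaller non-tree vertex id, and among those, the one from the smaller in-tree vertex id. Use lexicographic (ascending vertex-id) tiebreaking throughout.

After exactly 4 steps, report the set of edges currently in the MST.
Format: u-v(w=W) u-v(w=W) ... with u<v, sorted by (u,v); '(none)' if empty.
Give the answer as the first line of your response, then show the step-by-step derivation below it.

0-2(w=5) 0-4(w=4) 1-3(w=2) 2-3(w=6)

step 1: add edge 0-2 (w=5); MST = {0-2(w=5)}
step 2: add edge 0-4 (w=4); MST = {0-2(w=5) 0-4(w=4)}
step 3: add edge 2-3 (w=6); MST = {0-2(w=5) 0-4(w=4) 2-3(w=6)}
step 4: add edge 1-3 (w=2); MST = {0-2(w=5) 0-4(w=4) 1-3(w=2) 2-3(w=6)}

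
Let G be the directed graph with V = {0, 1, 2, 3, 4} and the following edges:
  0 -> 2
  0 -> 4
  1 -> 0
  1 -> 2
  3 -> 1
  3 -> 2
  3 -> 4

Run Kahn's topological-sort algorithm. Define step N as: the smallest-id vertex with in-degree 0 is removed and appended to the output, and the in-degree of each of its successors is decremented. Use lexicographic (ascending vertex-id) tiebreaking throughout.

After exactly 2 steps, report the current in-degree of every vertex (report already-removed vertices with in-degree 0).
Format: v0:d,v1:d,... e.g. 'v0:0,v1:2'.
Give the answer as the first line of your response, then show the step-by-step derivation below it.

v0:0,v1:0,v2:1,v3:0,v4:1

step 1: output 3; order=[3]; indeg=(1,0,2,0,1)
step 2: output 1; order=[3,1]; indeg=(0,0,1,0,1)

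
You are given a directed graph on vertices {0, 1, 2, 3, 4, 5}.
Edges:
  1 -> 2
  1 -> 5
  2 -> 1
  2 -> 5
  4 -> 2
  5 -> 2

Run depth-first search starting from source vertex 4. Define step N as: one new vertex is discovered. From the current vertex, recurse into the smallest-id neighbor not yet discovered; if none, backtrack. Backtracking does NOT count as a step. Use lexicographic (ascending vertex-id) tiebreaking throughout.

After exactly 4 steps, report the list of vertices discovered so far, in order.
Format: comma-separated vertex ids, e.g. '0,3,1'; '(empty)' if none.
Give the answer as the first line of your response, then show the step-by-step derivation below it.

4,2,1,5

step 1: discover 4; path=4; order=4
step 2: discover 2; path=4>2; order=4,2
step 3: discover 1; path=4>2>1; order=4,2,1
step 4: discover 5; path=4>2>1>5; order=4,2,1,5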